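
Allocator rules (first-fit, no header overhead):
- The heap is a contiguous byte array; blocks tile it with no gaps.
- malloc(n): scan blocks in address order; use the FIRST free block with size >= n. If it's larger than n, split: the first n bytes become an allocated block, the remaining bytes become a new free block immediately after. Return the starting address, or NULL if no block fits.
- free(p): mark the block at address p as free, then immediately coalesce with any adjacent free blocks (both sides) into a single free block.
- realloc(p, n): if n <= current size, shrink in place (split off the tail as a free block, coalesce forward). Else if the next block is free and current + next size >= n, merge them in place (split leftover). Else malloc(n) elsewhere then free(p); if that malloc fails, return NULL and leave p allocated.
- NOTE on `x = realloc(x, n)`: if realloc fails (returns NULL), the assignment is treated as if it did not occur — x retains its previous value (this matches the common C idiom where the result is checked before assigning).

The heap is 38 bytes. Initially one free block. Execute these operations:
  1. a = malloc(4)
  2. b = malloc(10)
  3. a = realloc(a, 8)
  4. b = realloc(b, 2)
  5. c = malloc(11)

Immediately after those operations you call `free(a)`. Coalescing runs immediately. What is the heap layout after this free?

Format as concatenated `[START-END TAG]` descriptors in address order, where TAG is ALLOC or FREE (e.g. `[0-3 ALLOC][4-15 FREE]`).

Op 1: a = malloc(4) -> a = 0; heap: [0-3 ALLOC][4-37 FREE]
Op 2: b = malloc(10) -> b = 4; heap: [0-3 ALLOC][4-13 ALLOC][14-37 FREE]
Op 3: a = realloc(a, 8) -> a = 14; heap: [0-3 FREE][4-13 ALLOC][14-21 ALLOC][22-37 FREE]
Op 4: b = realloc(b, 2) -> b = 4; heap: [0-3 FREE][4-5 ALLOC][6-13 FREE][14-21 ALLOC][22-37 FREE]
Op 5: c = malloc(11) -> c = 22; heap: [0-3 FREE][4-5 ALLOC][6-13 FREE][14-21 ALLOC][22-32 ALLOC][33-37 FREE]
free(a): a = 14 -> block [14-21 ALLOC]; mark free, coalesce with adjacent free neighbors -> [0-3 FREE][4-5 ALLOC][6-21 FREE][22-32 ALLOC][33-37 FREE]

Answer: [0-3 FREE][4-5 ALLOC][6-21 FREE][22-32 ALLOC][33-37 FREE]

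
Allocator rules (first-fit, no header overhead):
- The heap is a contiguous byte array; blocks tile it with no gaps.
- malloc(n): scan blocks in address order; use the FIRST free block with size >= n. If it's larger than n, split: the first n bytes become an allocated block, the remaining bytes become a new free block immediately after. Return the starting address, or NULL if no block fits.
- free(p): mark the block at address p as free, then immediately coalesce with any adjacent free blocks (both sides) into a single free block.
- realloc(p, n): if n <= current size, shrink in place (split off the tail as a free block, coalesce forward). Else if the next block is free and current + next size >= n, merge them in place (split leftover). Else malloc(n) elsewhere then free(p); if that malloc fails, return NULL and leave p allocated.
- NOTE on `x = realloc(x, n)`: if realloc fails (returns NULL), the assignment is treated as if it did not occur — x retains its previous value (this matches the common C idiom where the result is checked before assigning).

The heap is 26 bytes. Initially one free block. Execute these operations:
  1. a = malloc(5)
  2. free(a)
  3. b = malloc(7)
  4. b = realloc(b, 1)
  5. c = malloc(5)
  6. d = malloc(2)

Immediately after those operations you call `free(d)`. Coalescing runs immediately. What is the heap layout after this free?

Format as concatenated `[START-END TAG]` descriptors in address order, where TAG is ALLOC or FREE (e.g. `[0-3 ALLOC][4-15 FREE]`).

Answer: [0-0 ALLOC][1-5 ALLOC][6-25 FREE]

Derivation:
Op 1: a = malloc(5) -> a = 0; heap: [0-4 ALLOC][5-25 FREE]
Op 2: free(a) -> (freed a); heap: [0-25 FREE]
Op 3: b = malloc(7) -> b = 0; heap: [0-6 ALLOC][7-25 FREE]
Op 4: b = realloc(b, 1) -> b = 0; heap: [0-0 ALLOC][1-25 FREE]
Op 5: c = malloc(5) -> c = 1; heap: [0-0 ALLOC][1-5 ALLOC][6-25 FREE]
Op 6: d = malloc(2) -> d = 6; heap: [0-0 ALLOC][1-5 ALLOC][6-7 ALLOC][8-25 FREE]
free(d): d = 6 -> block [6-7 ALLOC]; mark free, coalesce with adjacent free neighbors -> [0-0 ALLOC][1-5 ALLOC][6-25 FREE]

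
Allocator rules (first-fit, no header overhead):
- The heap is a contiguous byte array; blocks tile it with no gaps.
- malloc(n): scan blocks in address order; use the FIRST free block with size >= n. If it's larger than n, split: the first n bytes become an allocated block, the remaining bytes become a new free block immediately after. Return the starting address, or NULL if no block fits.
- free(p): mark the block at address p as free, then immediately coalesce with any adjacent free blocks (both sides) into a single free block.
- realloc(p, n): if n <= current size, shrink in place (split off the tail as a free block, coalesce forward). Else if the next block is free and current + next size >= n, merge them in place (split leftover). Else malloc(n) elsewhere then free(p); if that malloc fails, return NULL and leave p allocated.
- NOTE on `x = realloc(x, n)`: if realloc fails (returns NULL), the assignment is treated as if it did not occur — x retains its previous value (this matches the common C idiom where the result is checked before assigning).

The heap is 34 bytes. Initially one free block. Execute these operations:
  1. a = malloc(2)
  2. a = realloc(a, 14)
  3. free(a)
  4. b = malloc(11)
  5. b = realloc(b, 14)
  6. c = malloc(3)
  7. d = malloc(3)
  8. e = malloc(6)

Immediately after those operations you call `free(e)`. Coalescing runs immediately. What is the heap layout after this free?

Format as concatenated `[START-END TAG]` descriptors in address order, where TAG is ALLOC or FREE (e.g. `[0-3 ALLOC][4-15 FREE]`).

Op 1: a = malloc(2) -> a = 0; heap: [0-1 ALLOC][2-33 FREE]
Op 2: a = realloc(a, 14) -> a = 0; heap: [0-13 ALLOC][14-33 FREE]
Op 3: free(a) -> (freed a); heap: [0-33 FREE]
Op 4: b = malloc(11) -> b = 0; heap: [0-10 ALLOC][11-33 FREE]
Op 5: b = realloc(b, 14) -> b = 0; heap: [0-13 ALLOC][14-33 FREE]
Op 6: c = malloc(3) -> c = 14; heap: [0-13 ALLOC][14-16 ALLOC][17-33 FREE]
Op 7: d = malloc(3) -> d = 17; heap: [0-13 ALLOC][14-16 ALLOC][17-19 ALLOC][20-33 FREE]
Op 8: e = malloc(6) -> e = 20; heap: [0-13 ALLOC][14-16 ALLOC][17-19 ALLOC][20-25 ALLOC][26-33 FREE]
free(e): e = 20 -> block [20-25 ALLOC]; mark free, coalesce with adjacent free neighbors -> [0-13 ALLOC][14-16 ALLOC][17-19 ALLOC][20-33 FREE]

Answer: [0-13 ALLOC][14-16 ALLOC][17-19 ALLOC][20-33 FREE]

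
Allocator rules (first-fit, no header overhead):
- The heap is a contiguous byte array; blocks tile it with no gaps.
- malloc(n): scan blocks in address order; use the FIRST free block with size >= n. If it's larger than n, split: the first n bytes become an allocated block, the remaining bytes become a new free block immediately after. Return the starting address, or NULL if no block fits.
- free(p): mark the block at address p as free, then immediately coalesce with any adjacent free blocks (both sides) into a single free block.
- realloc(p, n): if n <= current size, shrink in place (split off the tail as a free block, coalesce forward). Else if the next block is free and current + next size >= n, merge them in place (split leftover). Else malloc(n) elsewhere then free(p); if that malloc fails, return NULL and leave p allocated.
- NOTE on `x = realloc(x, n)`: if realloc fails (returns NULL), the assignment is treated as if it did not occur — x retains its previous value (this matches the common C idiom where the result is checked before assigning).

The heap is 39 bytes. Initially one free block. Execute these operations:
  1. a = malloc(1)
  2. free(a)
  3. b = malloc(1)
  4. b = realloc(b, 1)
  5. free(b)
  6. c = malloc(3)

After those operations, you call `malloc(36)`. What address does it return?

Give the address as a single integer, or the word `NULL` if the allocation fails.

Op 1: a = malloc(1) -> a = 0; heap: [0-0 ALLOC][1-38 FREE]
Op 2: free(a) -> (freed a); heap: [0-38 FREE]
Op 3: b = malloc(1) -> b = 0; heap: [0-0 ALLOC][1-38 FREE]
Op 4: b = realloc(b, 1) -> b = 0; heap: [0-0 ALLOC][1-38 FREE]
Op 5: free(b) -> (freed b); heap: [0-38 FREE]
Op 6: c = malloc(3) -> c = 0; heap: [0-2 ALLOC][3-38 FREE]
malloc(36): first-fit scan over [0-2 ALLOC][3-38 FREE] -> 3

Answer: 3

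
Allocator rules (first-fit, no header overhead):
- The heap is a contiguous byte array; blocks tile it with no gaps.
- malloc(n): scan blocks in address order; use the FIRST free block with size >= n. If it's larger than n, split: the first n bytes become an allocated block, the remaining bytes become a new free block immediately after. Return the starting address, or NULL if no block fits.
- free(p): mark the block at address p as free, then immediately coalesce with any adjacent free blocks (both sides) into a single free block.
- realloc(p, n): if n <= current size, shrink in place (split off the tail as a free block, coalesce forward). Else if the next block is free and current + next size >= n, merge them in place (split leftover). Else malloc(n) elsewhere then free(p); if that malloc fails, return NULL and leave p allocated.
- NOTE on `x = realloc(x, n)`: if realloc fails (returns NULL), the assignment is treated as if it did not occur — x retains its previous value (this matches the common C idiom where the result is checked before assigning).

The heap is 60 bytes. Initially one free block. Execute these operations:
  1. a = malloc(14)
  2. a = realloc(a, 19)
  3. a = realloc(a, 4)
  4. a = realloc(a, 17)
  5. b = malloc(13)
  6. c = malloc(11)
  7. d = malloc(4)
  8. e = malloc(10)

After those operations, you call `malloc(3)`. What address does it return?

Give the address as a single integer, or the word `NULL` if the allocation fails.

Op 1: a = malloc(14) -> a = 0; heap: [0-13 ALLOC][14-59 FREE]
Op 2: a = realloc(a, 19) -> a = 0; heap: [0-18 ALLOC][19-59 FREE]
Op 3: a = realloc(a, 4) -> a = 0; heap: [0-3 ALLOC][4-59 FREE]
Op 4: a = realloc(a, 17) -> a = 0; heap: [0-16 ALLOC][17-59 FREE]
Op 5: b = malloc(13) -> b = 17; heap: [0-16 ALLOC][17-29 ALLOC][30-59 FREE]
Op 6: c = malloc(11) -> c = 30; heap: [0-16 ALLOC][17-29 ALLOC][30-40 ALLOC][41-59 FREE]
Op 7: d = malloc(4) -> d = 41; heap: [0-16 ALLOC][17-29 ALLOC][30-40 ALLOC][41-44 ALLOC][45-59 FREE]
Op 8: e = malloc(10) -> e = 45; heap: [0-16 ALLOC][17-29 ALLOC][30-40 ALLOC][41-44 ALLOC][45-54 ALLOC][55-59 FREE]
malloc(3): first-fit scan over [0-16 ALLOC][17-29 ALLOC][30-40 ALLOC][41-44 ALLOC][45-54 ALLOC][55-59 FREE] -> 55

Answer: 55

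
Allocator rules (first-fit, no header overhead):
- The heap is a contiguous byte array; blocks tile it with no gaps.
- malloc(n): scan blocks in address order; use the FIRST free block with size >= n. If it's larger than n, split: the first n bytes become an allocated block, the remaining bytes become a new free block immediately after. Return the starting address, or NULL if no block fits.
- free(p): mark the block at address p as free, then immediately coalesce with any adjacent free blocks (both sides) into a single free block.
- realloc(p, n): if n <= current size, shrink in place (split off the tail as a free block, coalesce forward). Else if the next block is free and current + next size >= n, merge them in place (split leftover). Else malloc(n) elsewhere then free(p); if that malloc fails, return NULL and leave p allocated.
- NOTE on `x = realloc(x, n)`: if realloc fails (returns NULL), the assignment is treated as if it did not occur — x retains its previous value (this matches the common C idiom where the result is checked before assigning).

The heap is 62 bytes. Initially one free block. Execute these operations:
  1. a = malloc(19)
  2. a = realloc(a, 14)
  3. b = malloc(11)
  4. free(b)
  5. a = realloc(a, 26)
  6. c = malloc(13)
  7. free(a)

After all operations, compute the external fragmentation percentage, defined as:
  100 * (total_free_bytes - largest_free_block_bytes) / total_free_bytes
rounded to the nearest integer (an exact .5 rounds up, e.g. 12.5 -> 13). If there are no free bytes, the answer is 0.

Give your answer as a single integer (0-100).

Answer: 47

Derivation:
Op 1: a = malloc(19) -> a = 0; heap: [0-18 ALLOC][19-61 FREE]
Op 2: a = realloc(a, 14) -> a = 0; heap: [0-13 ALLOC][14-61 FREE]
Op 3: b = malloc(11) -> b = 14; heap: [0-13 ALLOC][14-24 ALLOC][25-61 FREE]
Op 4: free(b) -> (freed b); heap: [0-13 ALLOC][14-61 FREE]
Op 5: a = realloc(a, 26) -> a = 0; heap: [0-25 ALLOC][26-61 FREE]
Op 6: c = malloc(13) -> c = 26; heap: [0-25 ALLOC][26-38 ALLOC][39-61 FREE]
Op 7: free(a) -> (freed a); heap: [0-25 FREE][26-38 ALLOC][39-61 FREE]
Free blocks: [26 23] total_free=49 largest=26 -> 100*(49-26)/49 = 2300/49 ≈ 46.939 -> rounds to 47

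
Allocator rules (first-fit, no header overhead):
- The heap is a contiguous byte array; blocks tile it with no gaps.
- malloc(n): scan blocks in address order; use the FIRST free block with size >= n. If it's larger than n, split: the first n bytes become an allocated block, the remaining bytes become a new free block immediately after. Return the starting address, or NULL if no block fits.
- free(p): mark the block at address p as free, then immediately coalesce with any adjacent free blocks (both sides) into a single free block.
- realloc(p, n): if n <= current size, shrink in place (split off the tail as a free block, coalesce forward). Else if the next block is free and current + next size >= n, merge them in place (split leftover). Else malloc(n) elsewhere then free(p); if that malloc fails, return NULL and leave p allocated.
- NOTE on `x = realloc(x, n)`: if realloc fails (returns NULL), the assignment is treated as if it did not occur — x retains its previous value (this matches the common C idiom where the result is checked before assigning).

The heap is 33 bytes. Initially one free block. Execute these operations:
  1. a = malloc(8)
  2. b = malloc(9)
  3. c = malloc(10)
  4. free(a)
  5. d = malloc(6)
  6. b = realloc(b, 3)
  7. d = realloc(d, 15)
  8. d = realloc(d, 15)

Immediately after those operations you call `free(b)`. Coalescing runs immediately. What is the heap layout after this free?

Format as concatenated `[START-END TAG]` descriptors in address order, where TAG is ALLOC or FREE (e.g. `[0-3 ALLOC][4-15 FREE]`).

Answer: [0-5 ALLOC][6-16 FREE][17-26 ALLOC][27-32 FREE]

Derivation:
Op 1: a = malloc(8) -> a = 0; heap: [0-7 ALLOC][8-32 FREE]
Op 2: b = malloc(9) -> b = 8; heap: [0-7 ALLOC][8-16 ALLOC][17-32 FREE]
Op 3: c = malloc(10) -> c = 17; heap: [0-7 ALLOC][8-16 ALLOC][17-26 ALLOC][27-32 FREE]
Op 4: free(a) -> (freed a); heap: [0-7 FREE][8-16 ALLOC][17-26 ALLOC][27-32 FREE]
Op 5: d = malloc(6) -> d = 0; heap: [0-5 ALLOC][6-7 FREE][8-16 ALLOC][17-26 ALLOC][27-32 FREE]
Op 6: b = realloc(b, 3) -> b = 8; heap: [0-5 ALLOC][6-7 FREE][8-10 ALLOC][11-16 FREE][17-26 ALLOC][27-32 FREE]
Op 7: d = realloc(d, 15) -> NULL (d unchanged); heap: [0-5 ALLOC][6-7 FREE][8-10 ALLOC][11-16 FREE][17-26 ALLOC][27-32 FREE]
Op 8: d = realloc(d, 15) -> NULL (d unchanged); heap: [0-5 ALLOC][6-7 FREE][8-10 ALLOC][11-16 FREE][17-26 ALLOC][27-32 FREE]
free(b): b = 8 -> block [8-10 ALLOC]; mark free, coalesce with adjacent free neighbors -> [0-5 ALLOC][6-16 FREE][17-26 ALLOC][27-32 FREE]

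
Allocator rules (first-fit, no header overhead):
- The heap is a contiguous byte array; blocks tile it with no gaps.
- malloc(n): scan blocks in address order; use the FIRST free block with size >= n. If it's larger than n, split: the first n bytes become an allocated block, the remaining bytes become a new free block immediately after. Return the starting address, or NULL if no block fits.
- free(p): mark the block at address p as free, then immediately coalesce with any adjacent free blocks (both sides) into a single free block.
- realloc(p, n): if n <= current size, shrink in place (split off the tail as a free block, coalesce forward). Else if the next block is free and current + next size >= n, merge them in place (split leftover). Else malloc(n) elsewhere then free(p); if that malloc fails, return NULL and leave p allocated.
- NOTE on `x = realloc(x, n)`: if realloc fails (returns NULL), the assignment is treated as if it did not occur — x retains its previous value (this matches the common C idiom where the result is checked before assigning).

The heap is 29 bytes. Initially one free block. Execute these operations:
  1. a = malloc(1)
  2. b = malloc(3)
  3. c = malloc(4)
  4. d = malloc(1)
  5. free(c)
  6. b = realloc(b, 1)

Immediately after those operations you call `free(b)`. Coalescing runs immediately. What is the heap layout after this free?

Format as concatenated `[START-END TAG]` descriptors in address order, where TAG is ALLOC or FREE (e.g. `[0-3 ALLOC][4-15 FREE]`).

Op 1: a = malloc(1) -> a = 0; heap: [0-0 ALLOC][1-28 FREE]
Op 2: b = malloc(3) -> b = 1; heap: [0-0 ALLOC][1-3 ALLOC][4-28 FREE]
Op 3: c = malloc(4) -> c = 4; heap: [0-0 ALLOC][1-3 ALLOC][4-7 ALLOC][8-28 FREE]
Op 4: d = malloc(1) -> d = 8; heap: [0-0 ALLOC][1-3 ALLOC][4-7 ALLOC][8-8 ALLOC][9-28 FREE]
Op 5: free(c) -> (freed c); heap: [0-0 ALLOC][1-3 ALLOC][4-7 FREE][8-8 ALLOC][9-28 FREE]
Op 6: b = realloc(b, 1) -> b = 1; heap: [0-0 ALLOC][1-1 ALLOC][2-7 FREE][8-8 ALLOC][9-28 FREE]
free(b): b = 1 -> block [1-1 ALLOC]; mark free, coalesce with adjacent free neighbors -> [0-0 ALLOC][1-7 FREE][8-8 ALLOC][9-28 FREE]

Answer: [0-0 ALLOC][1-7 FREE][8-8 ALLOC][9-28 FREE]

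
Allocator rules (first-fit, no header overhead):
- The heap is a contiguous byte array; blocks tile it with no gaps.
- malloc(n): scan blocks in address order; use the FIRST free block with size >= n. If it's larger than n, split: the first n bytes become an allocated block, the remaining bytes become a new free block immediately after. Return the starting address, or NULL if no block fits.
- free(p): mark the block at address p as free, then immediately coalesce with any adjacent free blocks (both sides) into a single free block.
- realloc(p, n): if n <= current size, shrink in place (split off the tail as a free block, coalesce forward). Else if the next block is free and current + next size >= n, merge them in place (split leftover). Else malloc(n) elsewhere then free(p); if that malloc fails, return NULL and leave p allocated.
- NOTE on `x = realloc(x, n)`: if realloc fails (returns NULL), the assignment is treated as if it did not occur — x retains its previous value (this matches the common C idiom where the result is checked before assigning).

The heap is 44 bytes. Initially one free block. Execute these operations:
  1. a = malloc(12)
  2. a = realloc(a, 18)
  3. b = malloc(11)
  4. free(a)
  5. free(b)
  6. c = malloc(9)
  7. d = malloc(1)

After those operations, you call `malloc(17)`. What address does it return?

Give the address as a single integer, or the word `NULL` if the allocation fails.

Answer: 10

Derivation:
Op 1: a = malloc(12) -> a = 0; heap: [0-11 ALLOC][12-43 FREE]
Op 2: a = realloc(a, 18) -> a = 0; heap: [0-17 ALLOC][18-43 FREE]
Op 3: b = malloc(11) -> b = 18; heap: [0-17 ALLOC][18-28 ALLOC][29-43 FREE]
Op 4: free(a) -> (freed a); heap: [0-17 FREE][18-28 ALLOC][29-43 FREE]
Op 5: free(b) -> (freed b); heap: [0-43 FREE]
Op 6: c = malloc(9) -> c = 0; heap: [0-8 ALLOC][9-43 FREE]
Op 7: d = malloc(1) -> d = 9; heap: [0-8 ALLOC][9-9 ALLOC][10-43 FREE]
malloc(17): first-fit scan over [0-8 ALLOC][9-9 ALLOC][10-43 FREE] -> 10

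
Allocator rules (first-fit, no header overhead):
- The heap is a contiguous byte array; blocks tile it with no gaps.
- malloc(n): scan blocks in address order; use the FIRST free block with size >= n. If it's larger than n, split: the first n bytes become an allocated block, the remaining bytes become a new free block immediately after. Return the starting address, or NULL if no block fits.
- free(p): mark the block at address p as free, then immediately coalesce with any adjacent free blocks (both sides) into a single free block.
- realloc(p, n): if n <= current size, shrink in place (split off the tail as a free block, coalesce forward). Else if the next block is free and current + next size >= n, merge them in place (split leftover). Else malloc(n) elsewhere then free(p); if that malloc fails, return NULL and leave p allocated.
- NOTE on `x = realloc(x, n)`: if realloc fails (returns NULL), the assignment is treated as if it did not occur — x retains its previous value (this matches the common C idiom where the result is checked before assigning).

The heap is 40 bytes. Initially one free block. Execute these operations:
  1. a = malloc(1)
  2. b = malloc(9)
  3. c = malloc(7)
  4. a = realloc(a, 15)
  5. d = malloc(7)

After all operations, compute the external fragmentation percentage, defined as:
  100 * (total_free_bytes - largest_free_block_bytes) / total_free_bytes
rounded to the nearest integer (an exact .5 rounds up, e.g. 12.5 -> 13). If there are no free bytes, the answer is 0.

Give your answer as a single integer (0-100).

Op 1: a = malloc(1) -> a = 0; heap: [0-0 ALLOC][1-39 FREE]
Op 2: b = malloc(9) -> b = 1; heap: [0-0 ALLOC][1-9 ALLOC][10-39 FREE]
Op 3: c = malloc(7) -> c = 10; heap: [0-0 ALLOC][1-9 ALLOC][10-16 ALLOC][17-39 FREE]
Op 4: a = realloc(a, 15) -> a = 17; heap: [0-0 FREE][1-9 ALLOC][10-16 ALLOC][17-31 ALLOC][32-39 FREE]
Op 5: d = malloc(7) -> d = 32; heap: [0-0 FREE][1-9 ALLOC][10-16 ALLOC][17-31 ALLOC][32-38 ALLOC][39-39 FREE]
Free blocks: [1 1] total_free=2 largest=1 -> 100*(2-1)/2 = 100/2 = 50

Answer: 50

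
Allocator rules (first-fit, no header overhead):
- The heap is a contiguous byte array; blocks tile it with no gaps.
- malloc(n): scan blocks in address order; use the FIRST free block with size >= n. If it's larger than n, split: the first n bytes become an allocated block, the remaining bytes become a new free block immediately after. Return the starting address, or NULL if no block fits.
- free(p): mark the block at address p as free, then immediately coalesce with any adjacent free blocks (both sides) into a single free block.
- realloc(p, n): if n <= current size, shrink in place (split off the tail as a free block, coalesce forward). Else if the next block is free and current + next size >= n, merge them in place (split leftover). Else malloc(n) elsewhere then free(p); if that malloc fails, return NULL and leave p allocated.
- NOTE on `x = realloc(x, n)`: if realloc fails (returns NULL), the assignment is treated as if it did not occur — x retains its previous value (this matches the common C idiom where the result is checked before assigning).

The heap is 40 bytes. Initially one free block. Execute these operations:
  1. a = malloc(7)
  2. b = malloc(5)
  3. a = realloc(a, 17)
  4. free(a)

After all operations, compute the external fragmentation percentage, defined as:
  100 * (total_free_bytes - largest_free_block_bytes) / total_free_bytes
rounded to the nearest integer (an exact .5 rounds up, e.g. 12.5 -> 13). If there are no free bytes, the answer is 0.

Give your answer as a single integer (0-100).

Answer: 20

Derivation:
Op 1: a = malloc(7) -> a = 0; heap: [0-6 ALLOC][7-39 FREE]
Op 2: b = malloc(5) -> b = 7; heap: [0-6 ALLOC][7-11 ALLOC][12-39 FREE]
Op 3: a = realloc(a, 17) -> a = 12; heap: [0-6 FREE][7-11 ALLOC][12-28 ALLOC][29-39 FREE]
Op 4: free(a) -> (freed a); heap: [0-6 FREE][7-11 ALLOC][12-39 FREE]
Free blocks: [7 28] total_free=35 largest=28 -> 100*(35-28)/35 = 700/35 = 20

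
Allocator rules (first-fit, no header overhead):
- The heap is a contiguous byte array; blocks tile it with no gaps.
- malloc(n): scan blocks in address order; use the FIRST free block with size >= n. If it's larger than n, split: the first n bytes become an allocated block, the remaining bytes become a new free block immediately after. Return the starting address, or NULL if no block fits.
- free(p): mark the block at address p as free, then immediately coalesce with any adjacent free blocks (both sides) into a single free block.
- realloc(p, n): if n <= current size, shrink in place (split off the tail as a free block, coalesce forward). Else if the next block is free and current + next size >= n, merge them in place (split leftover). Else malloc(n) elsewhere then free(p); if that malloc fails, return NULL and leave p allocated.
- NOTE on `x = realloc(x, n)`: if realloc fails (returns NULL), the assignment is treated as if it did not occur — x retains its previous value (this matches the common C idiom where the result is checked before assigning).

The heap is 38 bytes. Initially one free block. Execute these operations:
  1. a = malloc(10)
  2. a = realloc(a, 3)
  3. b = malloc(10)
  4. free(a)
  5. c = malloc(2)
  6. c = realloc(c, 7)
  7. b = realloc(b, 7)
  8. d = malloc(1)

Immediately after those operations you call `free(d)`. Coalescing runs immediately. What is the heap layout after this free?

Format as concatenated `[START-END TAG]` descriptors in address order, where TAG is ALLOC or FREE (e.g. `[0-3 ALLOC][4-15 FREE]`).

Answer: [0-2 FREE][3-9 ALLOC][10-12 FREE][13-19 ALLOC][20-37 FREE]

Derivation:
Op 1: a = malloc(10) -> a = 0; heap: [0-9 ALLOC][10-37 FREE]
Op 2: a = realloc(a, 3) -> a = 0; heap: [0-2 ALLOC][3-37 FREE]
Op 3: b = malloc(10) -> b = 3; heap: [0-2 ALLOC][3-12 ALLOC][13-37 FREE]
Op 4: free(a) -> (freed a); heap: [0-2 FREE][3-12 ALLOC][13-37 FREE]
Op 5: c = malloc(2) -> c = 0; heap: [0-1 ALLOC][2-2 FREE][3-12 ALLOC][13-37 FREE]
Op 6: c = realloc(c, 7) -> c = 13; heap: [0-2 FREE][3-12 ALLOC][13-19 ALLOC][20-37 FREE]
Op 7: b = realloc(b, 7) -> b = 3; heap: [0-2 FREE][3-9 ALLOC][10-12 FREE][13-19 ALLOC][20-37 FREE]
Op 8: d = malloc(1) -> d = 0; heap: [0-0 ALLOC][1-2 FREE][3-9 ALLOC][10-12 FREE][13-19 ALLOC][20-37 FREE]
free(d): d = 0 -> block [0-0 ALLOC]; mark free, coalesce with adjacent free neighbors -> [0-2 FREE][3-9 ALLOC][10-12 FREE][13-19 ALLOC][20-37 FREE]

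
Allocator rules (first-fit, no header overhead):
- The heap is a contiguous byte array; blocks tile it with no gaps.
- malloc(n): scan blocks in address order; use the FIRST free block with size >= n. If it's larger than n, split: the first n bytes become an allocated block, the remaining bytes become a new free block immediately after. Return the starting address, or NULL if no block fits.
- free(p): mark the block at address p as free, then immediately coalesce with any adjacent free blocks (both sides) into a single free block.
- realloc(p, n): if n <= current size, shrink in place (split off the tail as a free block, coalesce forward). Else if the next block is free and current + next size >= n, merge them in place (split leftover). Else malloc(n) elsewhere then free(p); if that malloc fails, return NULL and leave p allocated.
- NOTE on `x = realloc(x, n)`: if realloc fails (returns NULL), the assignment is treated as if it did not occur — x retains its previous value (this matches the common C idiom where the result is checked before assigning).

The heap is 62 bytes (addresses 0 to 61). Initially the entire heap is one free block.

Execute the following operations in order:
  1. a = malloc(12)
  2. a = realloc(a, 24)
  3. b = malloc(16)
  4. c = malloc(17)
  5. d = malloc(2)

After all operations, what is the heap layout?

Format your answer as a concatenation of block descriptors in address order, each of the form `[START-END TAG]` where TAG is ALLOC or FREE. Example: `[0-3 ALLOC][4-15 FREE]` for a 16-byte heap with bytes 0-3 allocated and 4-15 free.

Op 1: a = malloc(12) -> a = 0; heap: [0-11 ALLOC][12-61 FREE]
Op 2: a = realloc(a, 24) -> a = 0; heap: [0-23 ALLOC][24-61 FREE]
Op 3: b = malloc(16) -> b = 24; heap: [0-23 ALLOC][24-39 ALLOC][40-61 FREE]
Op 4: c = malloc(17) -> c = 40; heap: [0-23 ALLOC][24-39 ALLOC][40-56 ALLOC][57-61 FREE]
Op 5: d = malloc(2) -> d = 57; heap: [0-23 ALLOC][24-39 ALLOC][40-56 ALLOC][57-58 ALLOC][59-61 FREE]

Answer: [0-23 ALLOC][24-39 ALLOC][40-56 ALLOC][57-58 ALLOC][59-61 FREE]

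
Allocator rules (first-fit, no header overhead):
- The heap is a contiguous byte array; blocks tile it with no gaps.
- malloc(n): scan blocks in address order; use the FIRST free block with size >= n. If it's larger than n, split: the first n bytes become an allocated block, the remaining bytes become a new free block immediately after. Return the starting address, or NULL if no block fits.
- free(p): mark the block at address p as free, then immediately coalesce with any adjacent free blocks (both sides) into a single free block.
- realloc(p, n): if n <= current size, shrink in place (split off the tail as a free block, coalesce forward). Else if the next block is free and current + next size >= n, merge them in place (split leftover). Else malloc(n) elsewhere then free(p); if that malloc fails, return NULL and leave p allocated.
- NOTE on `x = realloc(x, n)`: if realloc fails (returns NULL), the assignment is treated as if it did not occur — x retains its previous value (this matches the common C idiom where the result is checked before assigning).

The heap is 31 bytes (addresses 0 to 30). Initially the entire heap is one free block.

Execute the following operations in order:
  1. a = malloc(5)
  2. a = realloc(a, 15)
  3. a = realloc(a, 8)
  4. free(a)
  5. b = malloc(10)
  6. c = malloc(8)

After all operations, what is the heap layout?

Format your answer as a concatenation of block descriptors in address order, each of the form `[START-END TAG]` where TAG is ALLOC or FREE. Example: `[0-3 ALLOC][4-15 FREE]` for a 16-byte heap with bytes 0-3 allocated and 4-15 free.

Answer: [0-9 ALLOC][10-17 ALLOC][18-30 FREE]

Derivation:
Op 1: a = malloc(5) -> a = 0; heap: [0-4 ALLOC][5-30 FREE]
Op 2: a = realloc(a, 15) -> a = 0; heap: [0-14 ALLOC][15-30 FREE]
Op 3: a = realloc(a, 8) -> a = 0; heap: [0-7 ALLOC][8-30 FREE]
Op 4: free(a) -> (freed a); heap: [0-30 FREE]
Op 5: b = malloc(10) -> b = 0; heap: [0-9 ALLOC][10-30 FREE]
Op 6: c = malloc(8) -> c = 10; heap: [0-9 ALLOC][10-17 ALLOC][18-30 FREE]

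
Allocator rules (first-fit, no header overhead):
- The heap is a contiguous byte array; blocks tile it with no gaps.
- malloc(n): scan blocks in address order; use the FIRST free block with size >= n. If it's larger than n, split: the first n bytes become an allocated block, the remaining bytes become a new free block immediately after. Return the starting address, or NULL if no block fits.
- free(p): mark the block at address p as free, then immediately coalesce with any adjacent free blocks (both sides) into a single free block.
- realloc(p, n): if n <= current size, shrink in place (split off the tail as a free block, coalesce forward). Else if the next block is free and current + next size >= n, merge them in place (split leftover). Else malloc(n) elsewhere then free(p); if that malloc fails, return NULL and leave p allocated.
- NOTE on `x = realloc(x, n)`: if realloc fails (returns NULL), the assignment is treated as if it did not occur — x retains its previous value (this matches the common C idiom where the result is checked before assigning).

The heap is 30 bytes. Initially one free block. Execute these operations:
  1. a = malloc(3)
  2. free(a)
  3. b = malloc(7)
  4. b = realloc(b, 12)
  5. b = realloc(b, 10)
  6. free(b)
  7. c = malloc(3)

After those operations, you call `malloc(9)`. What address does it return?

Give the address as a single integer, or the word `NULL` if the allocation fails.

Answer: 3

Derivation:
Op 1: a = malloc(3) -> a = 0; heap: [0-2 ALLOC][3-29 FREE]
Op 2: free(a) -> (freed a); heap: [0-29 FREE]
Op 3: b = malloc(7) -> b = 0; heap: [0-6 ALLOC][7-29 FREE]
Op 4: b = realloc(b, 12) -> b = 0; heap: [0-11 ALLOC][12-29 FREE]
Op 5: b = realloc(b, 10) -> b = 0; heap: [0-9 ALLOC][10-29 FREE]
Op 6: free(b) -> (freed b); heap: [0-29 FREE]
Op 7: c = malloc(3) -> c = 0; heap: [0-2 ALLOC][3-29 FREE]
malloc(9): first-fit scan over [0-2 ALLOC][3-29 FREE] -> 3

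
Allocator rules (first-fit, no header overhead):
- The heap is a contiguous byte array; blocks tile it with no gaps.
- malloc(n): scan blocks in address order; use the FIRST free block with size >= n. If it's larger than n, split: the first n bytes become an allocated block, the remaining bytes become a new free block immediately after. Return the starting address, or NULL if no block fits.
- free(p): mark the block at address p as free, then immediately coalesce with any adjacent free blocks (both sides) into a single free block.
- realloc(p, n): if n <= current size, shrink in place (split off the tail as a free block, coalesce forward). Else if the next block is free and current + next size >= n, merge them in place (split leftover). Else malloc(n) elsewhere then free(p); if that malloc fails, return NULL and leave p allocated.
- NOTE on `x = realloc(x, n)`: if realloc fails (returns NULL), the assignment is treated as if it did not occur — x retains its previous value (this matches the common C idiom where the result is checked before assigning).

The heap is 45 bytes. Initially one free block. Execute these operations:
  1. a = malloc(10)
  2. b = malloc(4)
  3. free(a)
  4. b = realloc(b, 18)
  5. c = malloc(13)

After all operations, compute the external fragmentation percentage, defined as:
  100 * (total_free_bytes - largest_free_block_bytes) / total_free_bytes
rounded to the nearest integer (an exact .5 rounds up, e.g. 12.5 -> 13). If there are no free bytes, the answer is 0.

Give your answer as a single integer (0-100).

Answer: 29

Derivation:
Op 1: a = malloc(10) -> a = 0; heap: [0-9 ALLOC][10-44 FREE]
Op 2: b = malloc(4) -> b = 10; heap: [0-9 ALLOC][10-13 ALLOC][14-44 FREE]
Op 3: free(a) -> (freed a); heap: [0-9 FREE][10-13 ALLOC][14-44 FREE]
Op 4: b = realloc(b, 18) -> b = 10; heap: [0-9 FREE][10-27 ALLOC][28-44 FREE]
Op 5: c = malloc(13) -> c = 28; heap: [0-9 FREE][10-27 ALLOC][28-40 ALLOC][41-44 FREE]
Free blocks: [10 4] total_free=14 largest=10 -> 100*(14-10)/14 = 400/14 ≈ 28.571 -> rounds to 29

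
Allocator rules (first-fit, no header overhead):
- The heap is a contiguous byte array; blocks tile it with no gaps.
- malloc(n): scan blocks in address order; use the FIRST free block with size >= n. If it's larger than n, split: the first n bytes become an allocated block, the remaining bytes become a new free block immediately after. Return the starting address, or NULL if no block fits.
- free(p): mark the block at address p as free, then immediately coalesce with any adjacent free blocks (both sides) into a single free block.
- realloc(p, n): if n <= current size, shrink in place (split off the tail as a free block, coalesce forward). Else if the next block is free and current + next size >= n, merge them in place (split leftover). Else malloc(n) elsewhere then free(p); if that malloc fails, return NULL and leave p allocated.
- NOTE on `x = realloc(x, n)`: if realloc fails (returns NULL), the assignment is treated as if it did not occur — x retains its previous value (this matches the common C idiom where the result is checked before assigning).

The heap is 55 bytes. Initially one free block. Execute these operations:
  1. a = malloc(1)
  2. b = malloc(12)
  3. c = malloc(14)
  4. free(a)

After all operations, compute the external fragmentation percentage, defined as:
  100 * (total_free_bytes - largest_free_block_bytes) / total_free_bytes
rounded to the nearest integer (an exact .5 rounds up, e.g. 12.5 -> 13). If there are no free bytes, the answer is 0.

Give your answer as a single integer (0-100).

Answer: 3

Derivation:
Op 1: a = malloc(1) -> a = 0; heap: [0-0 ALLOC][1-54 FREE]
Op 2: b = malloc(12) -> b = 1; heap: [0-0 ALLOC][1-12 ALLOC][13-54 FREE]
Op 3: c = malloc(14) -> c = 13; heap: [0-0 ALLOC][1-12 ALLOC][13-26 ALLOC][27-54 FREE]
Op 4: free(a) -> (freed a); heap: [0-0 FREE][1-12 ALLOC][13-26 ALLOC][27-54 FREE]
Free blocks: [1 28] total_free=29 largest=28 -> 100*(29-28)/29 = 100/29 ≈ 3.448 -> rounds to 3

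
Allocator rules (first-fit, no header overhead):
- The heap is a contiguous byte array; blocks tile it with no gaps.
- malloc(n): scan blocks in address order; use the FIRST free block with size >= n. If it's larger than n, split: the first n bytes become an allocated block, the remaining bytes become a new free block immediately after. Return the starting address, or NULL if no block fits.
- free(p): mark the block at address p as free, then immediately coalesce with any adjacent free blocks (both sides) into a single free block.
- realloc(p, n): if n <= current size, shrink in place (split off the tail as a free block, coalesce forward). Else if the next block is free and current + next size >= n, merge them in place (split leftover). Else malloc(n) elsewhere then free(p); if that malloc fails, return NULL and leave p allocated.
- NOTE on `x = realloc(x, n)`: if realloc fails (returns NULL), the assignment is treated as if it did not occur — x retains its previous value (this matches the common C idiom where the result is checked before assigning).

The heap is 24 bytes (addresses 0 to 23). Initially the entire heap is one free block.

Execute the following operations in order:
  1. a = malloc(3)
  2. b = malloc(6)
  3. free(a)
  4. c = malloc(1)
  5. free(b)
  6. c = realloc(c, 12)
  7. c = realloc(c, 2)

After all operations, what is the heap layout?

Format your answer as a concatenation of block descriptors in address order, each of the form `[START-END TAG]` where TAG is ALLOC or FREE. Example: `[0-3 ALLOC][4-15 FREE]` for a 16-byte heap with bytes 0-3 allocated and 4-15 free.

Op 1: a = malloc(3) -> a = 0; heap: [0-2 ALLOC][3-23 FREE]
Op 2: b = malloc(6) -> b = 3; heap: [0-2 ALLOC][3-8 ALLOC][9-23 FREE]
Op 3: free(a) -> (freed a); heap: [0-2 FREE][3-8 ALLOC][9-23 FREE]
Op 4: c = malloc(1) -> c = 0; heap: [0-0 ALLOC][1-2 FREE][3-8 ALLOC][9-23 FREE]
Op 5: free(b) -> (freed b); heap: [0-0 ALLOC][1-23 FREE]
Op 6: c = realloc(c, 12) -> c = 0; heap: [0-11 ALLOC][12-23 FREE]
Op 7: c = realloc(c, 2) -> c = 0; heap: [0-1 ALLOC][2-23 FREE]

Answer: [0-1 ALLOC][2-23 FREE]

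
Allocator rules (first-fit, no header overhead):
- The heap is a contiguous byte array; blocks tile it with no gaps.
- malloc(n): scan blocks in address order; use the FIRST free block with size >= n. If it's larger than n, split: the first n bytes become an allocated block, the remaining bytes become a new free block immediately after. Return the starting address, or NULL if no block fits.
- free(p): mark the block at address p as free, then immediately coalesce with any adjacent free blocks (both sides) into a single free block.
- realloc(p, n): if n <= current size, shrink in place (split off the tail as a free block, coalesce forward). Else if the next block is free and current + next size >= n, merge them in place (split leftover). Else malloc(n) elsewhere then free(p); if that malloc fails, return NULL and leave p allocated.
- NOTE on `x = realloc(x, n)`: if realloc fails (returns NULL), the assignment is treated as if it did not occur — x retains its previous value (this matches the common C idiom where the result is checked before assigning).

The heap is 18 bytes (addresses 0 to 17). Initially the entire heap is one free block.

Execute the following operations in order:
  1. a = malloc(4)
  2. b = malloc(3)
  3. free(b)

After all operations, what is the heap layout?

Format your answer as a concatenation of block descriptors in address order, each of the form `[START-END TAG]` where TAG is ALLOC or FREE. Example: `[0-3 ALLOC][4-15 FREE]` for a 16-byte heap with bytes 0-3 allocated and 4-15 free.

Op 1: a = malloc(4) -> a = 0; heap: [0-3 ALLOC][4-17 FREE]
Op 2: b = malloc(3) -> b = 4; heap: [0-3 ALLOC][4-6 ALLOC][7-17 FREE]
Op 3: free(b) -> (freed b); heap: [0-3 ALLOC][4-17 FREE]

Answer: [0-3 ALLOC][4-17 FREE]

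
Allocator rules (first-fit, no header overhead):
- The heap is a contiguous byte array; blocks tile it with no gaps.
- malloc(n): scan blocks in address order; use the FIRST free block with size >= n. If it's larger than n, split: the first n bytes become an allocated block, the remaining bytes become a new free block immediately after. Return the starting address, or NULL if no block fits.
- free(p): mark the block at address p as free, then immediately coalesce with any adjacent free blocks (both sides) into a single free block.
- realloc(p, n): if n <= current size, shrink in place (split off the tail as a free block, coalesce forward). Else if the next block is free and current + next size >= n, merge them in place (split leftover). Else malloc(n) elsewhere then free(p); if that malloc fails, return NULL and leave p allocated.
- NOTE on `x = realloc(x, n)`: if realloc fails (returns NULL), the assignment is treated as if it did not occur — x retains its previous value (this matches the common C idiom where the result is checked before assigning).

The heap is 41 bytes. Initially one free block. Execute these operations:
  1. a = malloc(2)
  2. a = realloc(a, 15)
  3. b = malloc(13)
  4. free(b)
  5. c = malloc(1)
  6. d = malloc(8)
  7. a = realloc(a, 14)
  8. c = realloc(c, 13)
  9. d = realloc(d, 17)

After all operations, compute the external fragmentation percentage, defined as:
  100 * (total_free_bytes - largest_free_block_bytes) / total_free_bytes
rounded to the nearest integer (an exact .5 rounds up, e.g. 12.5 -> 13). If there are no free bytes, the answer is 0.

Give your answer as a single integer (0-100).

Answer: 33

Derivation:
Op 1: a = malloc(2) -> a = 0; heap: [0-1 ALLOC][2-40 FREE]
Op 2: a = realloc(a, 15) -> a = 0; heap: [0-14 ALLOC][15-40 FREE]
Op 3: b = malloc(13) -> b = 15; heap: [0-14 ALLOC][15-27 ALLOC][28-40 FREE]
Op 4: free(b) -> (freed b); heap: [0-14 ALLOC][15-40 FREE]
Op 5: c = malloc(1) -> c = 15; heap: [0-14 ALLOC][15-15 ALLOC][16-40 FREE]
Op 6: d = malloc(8) -> d = 16; heap: [0-14 ALLOC][15-15 ALLOC][16-23 ALLOC][24-40 FREE]
Op 7: a = realloc(a, 14) -> a = 0; heap: [0-13 ALLOC][14-14 FREE][15-15 ALLOC][16-23 ALLOC][24-40 FREE]
Op 8: c = realloc(c, 13) -> c = 24; heap: [0-13 ALLOC][14-15 FREE][16-23 ALLOC][24-36 ALLOC][37-40 FREE]
Op 9: d = realloc(d, 17) -> NULL (d unchanged); heap: [0-13 ALLOC][14-15 FREE][16-23 ALLOC][24-36 ALLOC][37-40 FREE]
Free blocks: [2 4] total_free=6 largest=4 -> 100*(6-4)/6 = 200/6 ≈ 33.333 -> rounds to 33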